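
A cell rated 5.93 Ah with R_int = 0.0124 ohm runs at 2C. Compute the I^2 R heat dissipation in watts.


Step 1: I = C_rate * capacity = 2 * 5.93 = 11.86 A
Step 2: Q = I^2 * R = 11.86^2 * 0.0124 = 140.66 * 0.0124 = 1.744 W

1.744 W


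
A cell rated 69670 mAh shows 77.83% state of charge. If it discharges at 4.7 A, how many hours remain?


Convert: C_total = 69670 mAh = 69.67 Ah
Step 1: remaining = SOC/100 * C_total = 77.83/100 * 69.67 = 54.224 Ah
Step 2: t = remaining / I = 54.224 / 4.7 = 11.54 hr

11.54 hr


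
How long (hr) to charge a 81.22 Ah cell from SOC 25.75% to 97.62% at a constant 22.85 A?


delta_Ah = 81.22 * (97.62 - 25.75) / 100 = 58.373 Ah
t = delta_Ah / I = 58.373 / 22.85 = 2.555 hr

2.555 hr


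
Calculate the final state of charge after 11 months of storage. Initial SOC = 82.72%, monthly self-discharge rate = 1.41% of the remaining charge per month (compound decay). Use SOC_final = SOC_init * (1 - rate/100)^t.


decay = (1 - 1.41/100)^11 = 0.85538
SOC_final = 82.72 * 0.85538 = 70.76%

70.76%


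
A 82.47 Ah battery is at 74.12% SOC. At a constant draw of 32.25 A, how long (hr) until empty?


Step 1: remaining = SOC/100 * C_total = 74.12/100 * 82.47 = 61.127 Ah
Step 2: t = remaining / I = 61.127 / 32.25 = 1.895 hr

1.895 hr


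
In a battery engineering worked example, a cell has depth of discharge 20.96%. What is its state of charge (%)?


SOC = 100 - DOD = 100 - 20.96 = 79.04%

79.04%


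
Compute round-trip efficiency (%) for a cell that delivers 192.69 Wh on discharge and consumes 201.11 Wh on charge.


Round-trip efficiency = 192.69/201.11 * 100% = 95.81%

95.81%


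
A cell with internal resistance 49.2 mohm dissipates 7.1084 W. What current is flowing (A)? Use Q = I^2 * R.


Convert: R = 49.2 mohm = 0.0492 ohm
I = sqrt(Q / R) = sqrt(7.1084 / 0.0492) = sqrt(144.48) = 12.02 A

12.02 A


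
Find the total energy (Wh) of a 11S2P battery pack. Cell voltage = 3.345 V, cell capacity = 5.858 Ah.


V_pack = 11 * 3.345 = 36.795 V
C_pack = 2 * 5.858 = 11.716 Ah
E = V_pack * C_pack = 36.795 * 11.716 = 431.1 Wh

431.1 Wh


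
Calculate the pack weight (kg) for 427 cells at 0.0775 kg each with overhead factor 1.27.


Cell mass sum = 427 * 0.0775 = 33.093 kg
With overhead 1.27: m_pack = 33.093 * 1.27 = 42.03 kg

42.03 kg


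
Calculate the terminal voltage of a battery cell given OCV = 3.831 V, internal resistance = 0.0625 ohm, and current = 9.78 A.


V = OCV - I*R = 3.831 - 9.78 * 0.0625 = 3.220 V

3.220 V


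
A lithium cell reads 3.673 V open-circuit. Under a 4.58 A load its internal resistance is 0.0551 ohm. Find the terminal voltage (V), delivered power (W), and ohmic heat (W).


Step 1: V_terminal = OCV - I*R = 3.673 - 4.58 * 0.0551 = 3.4206 V
Step 2: P_out = V_terminal * I = 3.4206 * 4.58 = 15.67 W
Step 3: Q = I^2 * R = 4.58^2 * 0.0551 = 1.156 W

V=3.4206 V, P=15.67 W, Q=1.156 W


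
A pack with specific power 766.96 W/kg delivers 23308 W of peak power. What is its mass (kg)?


m = P / SP = 23308 / 766.96 = 30.39 kg

30.39 kg


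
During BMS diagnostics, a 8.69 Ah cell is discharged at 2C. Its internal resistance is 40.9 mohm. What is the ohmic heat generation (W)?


Convert: R = 40.9 mohm = 0.0409 ohm
Step 1: I = C_rate * capacity = 2 * 8.69 = 17.38 A
Step 2: Q = I^2 * R = 17.38^2 * 0.0409 = 302.06 * 0.0409 = 12.35 W

12.35 W


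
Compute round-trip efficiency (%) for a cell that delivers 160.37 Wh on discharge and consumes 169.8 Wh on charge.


eta_e = E_dis / E_chg * 100 = 160.37 / 169.8 * 100 = 94.45%

94.45%


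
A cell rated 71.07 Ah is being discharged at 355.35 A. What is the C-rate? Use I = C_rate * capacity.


Rearranging: C_rate = 355.35 / 71.07 = 5C

5C


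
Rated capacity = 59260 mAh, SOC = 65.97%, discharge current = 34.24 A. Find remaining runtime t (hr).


Convert: C_total = 59260 mAh = 59.26 Ah
Step 1: remaining = SOC/100 * C_total = 65.97/100 * 59.26 = 39.094 Ah
Step 2: t = remaining / I = 39.094 / 34.24 = 1.142 hr

1.142 hr


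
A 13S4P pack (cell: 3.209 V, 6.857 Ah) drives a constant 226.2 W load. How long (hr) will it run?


Step 1: E_pack = Ns * V_cell * Np * C_cell = 13 * 3.209 * 4 * 6.857 = 1144.2 Wh
Step 2: t = E_pack / P = 1144.2 / 226.2 = 5.058 hr

5.058 hr


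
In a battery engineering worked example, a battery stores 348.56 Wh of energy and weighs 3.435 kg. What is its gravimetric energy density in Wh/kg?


Specific energy = 348.56 Wh / 3.435 kg = 101.5 Wh/kg

101.5 Wh/kg


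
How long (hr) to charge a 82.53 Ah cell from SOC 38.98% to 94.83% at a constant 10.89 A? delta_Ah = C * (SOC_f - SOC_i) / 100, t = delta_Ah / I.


delta_Ah = 82.53 * (94.83 - 38.98) / 100 = 46.093 Ah
t = delta_Ah / I = 46.093 / 10.89 = 4.233 hr

4.233 hr


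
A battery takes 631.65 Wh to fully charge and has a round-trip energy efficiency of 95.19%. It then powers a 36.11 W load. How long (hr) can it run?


Step 1: E_discharge = eta/100 * E_charge = 95.19/100 * 631.65 = 601.27 Wh
Step 2: t = E_discharge / P = 601.27 / 36.11 = 16.65 hr

16.65 hr


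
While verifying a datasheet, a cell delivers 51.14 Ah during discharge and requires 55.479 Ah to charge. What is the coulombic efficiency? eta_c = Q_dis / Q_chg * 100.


Coulombic efficiency = 51.14/55.479 * 100% = 92.18%

92.18%


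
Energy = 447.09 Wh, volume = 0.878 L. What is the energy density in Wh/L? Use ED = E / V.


Volumetric ED = 447.09 Wh / 0.878 L = 509.2 Wh/L

509.2 Wh/L


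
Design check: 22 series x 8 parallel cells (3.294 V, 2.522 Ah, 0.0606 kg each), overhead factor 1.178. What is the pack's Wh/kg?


Step 1: V_pack = 22 * 3.294 = 72.468 V
Step 2: C_pack = 8 * 2.522 = 20.176 Ah
Step 3: E_pack = V_pack * C_pack = 72.468 * 20.176 = 1462.1 Wh
Step 4: m_pack = 22 * 8 * 0.0606 * 1.178 = 12.564 kg
Step 5: ED = E_pack / m_pack = 1462.1 / 12.564 = 116.4 Wh/kg

116.4 Wh/kg


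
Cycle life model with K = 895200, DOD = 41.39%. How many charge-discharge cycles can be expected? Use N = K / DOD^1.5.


DOD^1.5 = 266.28
N = K / DOD^1.5 = 895200 / 266.28 = 3362

3362 cycles


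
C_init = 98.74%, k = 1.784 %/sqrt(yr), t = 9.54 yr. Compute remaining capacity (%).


Step 1: sqrt(9.54 yr) = 3.0887
Step 2: drop = 1.784 * 3.0887 = 5.5102
Step 3: C_final = 98.74 - 5.5102 = 93.23%

93.23%


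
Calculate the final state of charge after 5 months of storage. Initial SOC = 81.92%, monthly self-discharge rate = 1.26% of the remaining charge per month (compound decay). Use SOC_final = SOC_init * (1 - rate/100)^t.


decay = (1 - 1.26/100)^5 = 0.93857
SOC_final = 81.92 * 0.93857 = 76.89%

76.89%


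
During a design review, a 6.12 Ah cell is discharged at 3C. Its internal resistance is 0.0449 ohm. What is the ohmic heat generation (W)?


Step 1: I = C_rate * capacity = 3 * 6.12 = 18.36 A
Step 2: Q = I^2 * R = 18.36^2 * 0.0449 = 337.09 * 0.0449 = 15.14 W

15.14 W


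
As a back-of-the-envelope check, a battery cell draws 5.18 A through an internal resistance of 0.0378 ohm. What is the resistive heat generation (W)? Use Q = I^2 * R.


I^2 = 26.832
Q = 26.832 * 0.0378 = 1.014 W

1.014 W


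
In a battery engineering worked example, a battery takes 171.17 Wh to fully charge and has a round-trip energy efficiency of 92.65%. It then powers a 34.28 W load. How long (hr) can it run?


Step 1: E_discharge = eta/100 * E_charge = 92.65/100 * 171.17 = 158.59 Wh
Step 2: t = E_discharge / P = 158.59 / 34.28 = 4.626 hr

4.626 hr


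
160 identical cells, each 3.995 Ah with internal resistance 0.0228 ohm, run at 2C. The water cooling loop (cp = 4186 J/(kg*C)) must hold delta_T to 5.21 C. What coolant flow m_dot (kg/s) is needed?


Step 1: I = 2 * 3.995 = 7.99 A
Step 2: Q_cell = I^2 * R = 7.99^2 * 0.0228 = 1.4556 W
Step 3: Q_total = 160 * 1.4556 = 232.9 W
Step 4: m_dot = Q_total / (cp * dT) = 232.9 / (4186 * 5.21) = 0.01068 kg/s

0.01068 kg/s


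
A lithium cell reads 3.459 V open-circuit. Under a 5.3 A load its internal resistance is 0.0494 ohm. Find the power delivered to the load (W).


Step 1: V_terminal = OCV - I*R = 3.459 - 5.3 * 0.0494 = 3.1972 V
Step 2: P_out = V_terminal * I = 3.1972 * 5.3 = 16.95 W

16.95 W


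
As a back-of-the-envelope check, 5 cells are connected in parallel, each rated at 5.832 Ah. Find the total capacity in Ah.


C_total = 5 * 5.832 = 29.16 Ah

29.16 Ah


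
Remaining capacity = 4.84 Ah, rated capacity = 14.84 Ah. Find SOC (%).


SOC = (remaining / total) * 100 = (4.84 / 14.84) * 100 = 32.61%

32.61%


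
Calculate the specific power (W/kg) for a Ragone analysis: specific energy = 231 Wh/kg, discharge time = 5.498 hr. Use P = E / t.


Specific power = 231 Wh/kg / 5.498 hr = 42.02 W/kg

42.02 W/kg


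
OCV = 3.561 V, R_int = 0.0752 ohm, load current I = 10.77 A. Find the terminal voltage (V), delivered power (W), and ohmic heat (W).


Step 1: V_terminal = OCV - I*R = 3.561 - 10.77 * 0.0752 = 2.7511 V
Step 2: P_out = V_terminal * I = 2.7511 * 10.77 = 29.63 W
Step 3: Q = I^2 * R = 10.77^2 * 0.0752 = 8.723 W

V=2.7511 V, P=29.63 W, Q=8.723 W


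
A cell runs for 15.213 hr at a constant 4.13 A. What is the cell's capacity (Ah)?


C = I * t = 4.13 * 15.213 = 62.83 Ah

62.83 Ah


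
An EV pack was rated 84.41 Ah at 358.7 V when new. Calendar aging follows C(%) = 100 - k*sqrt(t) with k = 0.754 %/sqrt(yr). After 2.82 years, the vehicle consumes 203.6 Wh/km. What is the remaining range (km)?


Step 1: capacity retention = 100 - 0.754 * sqrt(2.82) = 100 - 0.754 * 1.6793 = 98.734%
Step 2: C_now = 84.41 * 98.734/100 = 83.341 Ah
Step 3: E_pack = V * C_now = 358.7 * 83.341 = 29894 Wh
Step 4: range = E_pack / consumption = 29894 / 203.6 = 146.8 km

146.8 km


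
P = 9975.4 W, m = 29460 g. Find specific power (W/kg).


Convert: m = 29460 g = 29.46 kg
SP = P / m = 9975.4 / 29.46 = 338.6 W/kg

338.6 W/kg


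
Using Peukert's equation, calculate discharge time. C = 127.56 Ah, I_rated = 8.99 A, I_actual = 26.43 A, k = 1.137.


Step 1: t_rated = C / I_rated = 127.56 / 8.99 = 14.189 hr
Step 2: ratio = 8.99 / 26.43 = 0.34014
Step 3: ratio^k = 0.34014^1.137 = 0.29342
Step 4: t = t_rated * ratio^k = 14.189 * 0.29342 = 4.163 hr

4.163 hr


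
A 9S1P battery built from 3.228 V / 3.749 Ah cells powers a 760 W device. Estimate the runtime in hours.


Step 1: E_pack = Ns * V_cell * Np * C_cell = 9 * 3.228 * 1 * 3.749 = 108.92 Wh
Step 2: t = E_pack / P = 108.92 / 760 = 0.1433 hr

0.1433 hr


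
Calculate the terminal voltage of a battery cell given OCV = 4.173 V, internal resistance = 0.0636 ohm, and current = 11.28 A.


IR drop = 11.28 * 0.0636 = 0.71741 V
V = 4.173 - 0.71741 = 3.456 V

3.456 V


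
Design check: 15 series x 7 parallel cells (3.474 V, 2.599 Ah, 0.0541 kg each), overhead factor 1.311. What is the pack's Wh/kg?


Step 1: V_pack = 15 * 3.474 = 52.11 V
Step 2: C_pack = 7 * 2.599 = 18.193 Ah
Step 3: E_pack = V_pack * C_pack = 52.11 * 18.193 = 948.04 Wh
Step 4: m_pack = 15 * 7 * 0.0541 * 1.311 = 7.4471 kg
Step 5: ED = E_pack / m_pack = 948.04 / 7.4471 = 127.3 Wh/kg

127.3 Wh/kg


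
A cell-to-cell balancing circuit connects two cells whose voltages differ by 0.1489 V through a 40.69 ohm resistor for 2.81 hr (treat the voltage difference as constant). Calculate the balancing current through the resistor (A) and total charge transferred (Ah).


First, Ohm's law: I_bal = 0.1489 V / 40.69 ohm = 0.0036594 A
Then Q = I * t = 0.0036594 A * 2.81 hr = 0.01028 Ah

I=0.0036594 A, Q=0.01028 Ah


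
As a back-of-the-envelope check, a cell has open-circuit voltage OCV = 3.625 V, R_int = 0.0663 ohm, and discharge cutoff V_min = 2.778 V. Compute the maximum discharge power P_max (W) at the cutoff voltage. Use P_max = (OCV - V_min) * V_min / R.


dV = OCV - V_min = 0.847 V (so I_max = dV / R)
P_max = dV * V_min / R = 0.847 * 2.778 / 0.0663 = 35.49 W

35.49 W


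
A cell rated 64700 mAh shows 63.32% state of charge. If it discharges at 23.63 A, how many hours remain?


Convert: C_total = 64700 mAh = 64.7 Ah
Step 1: remaining = SOC/100 * C_total = 63.32/100 * 64.7 = 40.968 Ah
Step 2: t = remaining / I = 40.968 / 23.63 = 1.734 hr

1.734 hr


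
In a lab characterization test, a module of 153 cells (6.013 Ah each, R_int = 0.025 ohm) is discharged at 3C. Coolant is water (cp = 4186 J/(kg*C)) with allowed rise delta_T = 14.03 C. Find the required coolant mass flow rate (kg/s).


Step 1: I = 3 * 6.013 = 18.039 A
Step 2: Q_cell = I^2 * R = 18.039^2 * 0.025 = 8.1351 W
Step 3: Q_total = 153 * 8.1351 = 1244.7 W
Step 4: m_dot = Q_total / (cp * dT) = 1244.7 / (4186 * 14.03) = 0.02119 kg/s

0.02119 kg/s


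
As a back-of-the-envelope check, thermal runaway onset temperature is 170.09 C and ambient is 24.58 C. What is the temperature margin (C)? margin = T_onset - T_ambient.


Safety margin = 170.09 C - 24.58 C = 145.51 C

145.51 C


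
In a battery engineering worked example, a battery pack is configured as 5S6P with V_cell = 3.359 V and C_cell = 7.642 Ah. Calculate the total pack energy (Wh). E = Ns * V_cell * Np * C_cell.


E = Ns * Vcell * Np * Ccell = 5 * 3.359 * 6 * 7.642 = 770.1 Wh

770.1 Wh


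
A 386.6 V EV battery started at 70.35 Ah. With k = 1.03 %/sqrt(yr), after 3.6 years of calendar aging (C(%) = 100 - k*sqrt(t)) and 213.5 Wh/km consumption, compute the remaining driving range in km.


Step 1: capacity retention = 100 - 1.03 * sqrt(3.6) = 100 - 1.03 * 1.8974 = 98.046%
Step 2: C_now = 70.35 * 98.046/100 = 68.975 Ah
Step 3: E_pack = V * C_now = 386.6 * 68.975 = 26666 Wh
Step 4: range = E_pack / consumption = 26666 / 213.5 = 124.9 km

124.9 km


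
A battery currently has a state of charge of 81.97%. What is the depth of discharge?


DOD = 100 - SOC = 100 - 81.97 = 18.03%

18.03%


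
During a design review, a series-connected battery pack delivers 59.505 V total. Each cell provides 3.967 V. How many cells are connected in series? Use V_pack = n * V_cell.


n = V_pack / V_cell = 59.505 / 3.967 = 15

15


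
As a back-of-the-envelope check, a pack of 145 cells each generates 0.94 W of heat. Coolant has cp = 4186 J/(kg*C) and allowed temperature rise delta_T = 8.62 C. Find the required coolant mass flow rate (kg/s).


Step 1: Total heat Q = 145 * 0.94 W = 136.3 W
Step 2: denom = cp * dT = 4186 * 8.62 = 36083
Step 3: m_dot = 136.3 / 36083 = 0.003777 kg/s

0.003777 kg/s


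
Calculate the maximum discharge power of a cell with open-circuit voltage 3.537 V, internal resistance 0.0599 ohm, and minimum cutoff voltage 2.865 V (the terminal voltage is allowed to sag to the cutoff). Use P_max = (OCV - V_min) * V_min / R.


dV = OCV - V_min = 0.672 V (so I_max = dV / R)
P_max = dV * V_min / R = 0.672 * 2.865 / 0.0599 = 32.14 W

32.14 W


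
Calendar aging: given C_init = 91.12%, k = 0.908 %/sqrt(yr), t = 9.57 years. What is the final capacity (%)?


sqrt(t) = sqrt(9.57) = 3.0935
C_final = 91.12 - 0.908 * 3.0935 = 88.31%

88.31%


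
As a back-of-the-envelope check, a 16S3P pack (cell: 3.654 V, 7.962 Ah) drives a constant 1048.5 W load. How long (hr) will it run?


Step 1: E_pack = Ns * V_cell * Np * C_cell = 16 * 3.654 * 3 * 7.962 = 1396.5 Wh
Step 2: t = E_pack / P = 1396.5 / 1048.5 = 1.332 hr

1.332 hr


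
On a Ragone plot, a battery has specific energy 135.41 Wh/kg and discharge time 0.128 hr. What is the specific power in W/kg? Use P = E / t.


P_specific = E / t = 135.41 / 0.128 = 1058 W/kg

1058 W/kg


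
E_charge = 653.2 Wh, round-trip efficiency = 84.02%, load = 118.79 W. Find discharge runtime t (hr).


Step 1: E_discharge = eta/100 * E_charge = 84.02/100 * 653.2 = 548.82 Wh
Step 2: t = E_discharge / P = 548.82 / 118.79 = 4.620 hr

4.620 hr


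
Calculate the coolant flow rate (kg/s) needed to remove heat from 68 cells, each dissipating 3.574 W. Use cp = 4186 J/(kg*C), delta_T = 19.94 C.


Q_total = 68 * 3.574 = 243.03 W
m_dot = Q_total / (cp * dT) = 243.03 / (4186 * 19.94) = 0.002912 kg/s

0.002912 kg/s


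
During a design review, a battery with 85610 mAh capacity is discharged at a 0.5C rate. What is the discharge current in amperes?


Convert: capacity = 85610 mAh = 85.61 Ah
I = C_rate * capacity = 0.5 * 85.61 = 42.805 A

42.805 A


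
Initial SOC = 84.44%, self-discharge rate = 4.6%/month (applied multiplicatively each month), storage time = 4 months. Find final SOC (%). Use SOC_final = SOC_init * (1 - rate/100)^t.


decay = (1 - 4.6/100)^4 = 0.82831
SOC_final = 84.44 * 0.82831 = 69.94%

69.94%


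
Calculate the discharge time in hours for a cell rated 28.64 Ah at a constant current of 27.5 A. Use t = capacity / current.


t = capacity / current = 28.64 / 27.5 = 1.041 hr

1.041 hr


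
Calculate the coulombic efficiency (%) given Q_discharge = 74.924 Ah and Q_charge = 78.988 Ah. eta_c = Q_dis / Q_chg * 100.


Coulombic efficiency = 74.924/78.988 * 100% = 94.85%

94.85%


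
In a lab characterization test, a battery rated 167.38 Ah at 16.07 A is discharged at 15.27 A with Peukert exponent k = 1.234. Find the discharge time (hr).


t_rated = C / I_rated = 167.38 / 16.07 = 10.416 hr
(I_rated/I)^k = (1.0524)^1.234 = 1.0651
t = t_rated * (I_rated/I)^k = 10.416 * 1.0651 = 11.09 hr

11.09 hr


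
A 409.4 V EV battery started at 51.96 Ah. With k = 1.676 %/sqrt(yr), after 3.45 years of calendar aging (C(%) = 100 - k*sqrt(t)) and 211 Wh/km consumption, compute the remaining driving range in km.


Step 1: capacity retention = 100 - 1.676 * sqrt(3.45) = 100 - 1.676 * 1.8574 = 96.887%
Step 2: C_now = 51.96 * 96.887/100 = 50.342 Ah
Step 3: E_pack = V * C_now = 409.4 * 50.342 = 20610 Wh
Step 4: range = E_pack / consumption = 20610 / 211 = 97.68 km

97.68 km


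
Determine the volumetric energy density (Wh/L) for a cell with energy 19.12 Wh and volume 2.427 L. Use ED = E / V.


Volumetric ED = 19.12 Wh / 2.427 L = 7.878 Wh/L

7.878 Wh/L


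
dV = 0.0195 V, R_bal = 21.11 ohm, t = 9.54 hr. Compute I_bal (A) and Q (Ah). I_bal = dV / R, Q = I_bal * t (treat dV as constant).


I_bal = dV / R = 0.0195 / 21.11 = 9.2373e-04 A
Q = I_bal * t = 9.2373e-04 * 9.54 = 0.008812 Ah

I=9.2373e-04 A, Q=0.008812 Ah


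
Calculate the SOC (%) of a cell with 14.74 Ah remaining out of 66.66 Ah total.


SOC = (remaining / total) * 100 = (14.74 / 66.66) * 100 = 22.11%

22.11%


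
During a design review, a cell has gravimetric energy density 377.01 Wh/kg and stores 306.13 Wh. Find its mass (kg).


m = E / ED = 306.13 / 377.01 = 0.8120 kg

0.8120 kg


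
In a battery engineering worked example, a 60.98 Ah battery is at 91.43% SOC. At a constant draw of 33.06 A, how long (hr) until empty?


Step 1: remaining = SOC/100 * C_total = 91.43/100 * 60.98 = 55.754 Ah
Step 2: t = remaining / I = 55.754 / 33.06 = 1.686 hr

1.686 hr


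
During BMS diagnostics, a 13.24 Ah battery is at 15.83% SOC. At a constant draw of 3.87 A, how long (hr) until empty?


Step 1: remaining = SOC/100 * C_total = 15.83/100 * 13.24 = 2.0959 Ah
Step 2: t = remaining / I = 2.0959 / 3.87 = 0.5416 hr

0.5416 hr


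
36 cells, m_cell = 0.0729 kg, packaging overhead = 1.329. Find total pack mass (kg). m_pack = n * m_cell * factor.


m_pack = n * m_cell * overhead = 36 * 0.0729 * 1.329 = 3.488 kg

3.488 kg


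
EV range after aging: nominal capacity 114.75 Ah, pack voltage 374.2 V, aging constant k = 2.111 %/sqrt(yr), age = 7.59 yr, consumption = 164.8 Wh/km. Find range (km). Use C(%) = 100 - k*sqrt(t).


Step 1: capacity retention = 100 - 2.111 * sqrt(7.59) = 100 - 2.111 * 2.755 = 94.184%
Step 2: C_now = 114.75 * 94.184/100 = 108.08 Ah
Step 3: E_pack = V * C_now = 374.2 * 108.08 = 40444 Wh
Step 4: range = E_pack / consumption = 40444 / 164.8 = 245.4 km

245.4 km


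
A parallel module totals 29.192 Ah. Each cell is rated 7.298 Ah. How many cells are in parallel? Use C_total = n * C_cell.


n = C_total / C_cell = 29.192 / 7.298 = 4

4


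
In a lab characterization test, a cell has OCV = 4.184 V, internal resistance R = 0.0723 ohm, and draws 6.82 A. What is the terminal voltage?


IR drop = 6.82 * 0.0723 = 0.49309 V
V = 4.184 - 0.49309 = 3.691 V

3.691 V


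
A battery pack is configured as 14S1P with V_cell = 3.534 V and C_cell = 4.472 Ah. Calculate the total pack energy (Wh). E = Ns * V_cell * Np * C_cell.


V_pack = 14 * 3.534 = 49.476 V
C_pack = 1 * 4.472 = 4.472 Ah
E = V_pack * C_pack = 49.476 * 4.472 = 221.3 Wh

221.3 Wh


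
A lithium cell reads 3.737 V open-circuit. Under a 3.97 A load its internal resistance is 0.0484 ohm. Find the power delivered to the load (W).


Step 1: V_terminal = OCV - I*R = 3.737 - 3.97 * 0.0484 = 3.5449 V
Step 2: P_out = V_terminal * I = 3.5449 * 3.97 = 14.07 W

14.07 W


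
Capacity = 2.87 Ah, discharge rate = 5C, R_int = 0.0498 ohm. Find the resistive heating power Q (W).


Step 1: I = C_rate * capacity = 5 * 2.87 = 14.35 A
Step 2: Q = I^2 * R = 14.35^2 * 0.0498 = 205.92 * 0.0498 = 10.25 W

10.25 W


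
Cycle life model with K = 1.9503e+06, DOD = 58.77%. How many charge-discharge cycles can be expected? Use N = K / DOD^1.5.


Step 1: DOD^1.5 = 58.77^1.5 = 450.54
Step 2: N = 1.9503e+06 / 450.54 = 4329 cycles

4329 cycles


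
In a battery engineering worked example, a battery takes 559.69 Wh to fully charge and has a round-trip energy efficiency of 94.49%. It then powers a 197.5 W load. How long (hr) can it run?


Step 1: E_discharge = eta/100 * E_charge = 94.49/100 * 559.69 = 528.85 Wh
Step 2: t = E_discharge / P = 528.85 / 197.5 = 2.678 hr

2.678 hr


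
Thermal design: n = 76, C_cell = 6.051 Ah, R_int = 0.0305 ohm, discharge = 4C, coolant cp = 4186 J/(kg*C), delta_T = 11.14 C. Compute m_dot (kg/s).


Step 1: I = 4 * 6.051 = 24.204 A
Step 2: Q_cell = I^2 * R = 24.204^2 * 0.0305 = 17.868 W
Step 3: Q_total = 76 * 17.868 = 1358 W
Step 4: m_dot = Q_total / (cp * dT) = 1358 / (4186 * 11.14) = 0.02912 kg/s

0.02912 kg/s


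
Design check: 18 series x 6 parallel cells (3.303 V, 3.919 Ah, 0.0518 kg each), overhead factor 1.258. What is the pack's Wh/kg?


Step 1: V_pack = 18 * 3.303 = 59.454 V
Step 2: C_pack = 6 * 3.919 = 23.514 Ah
Step 3: E_pack = V_pack * C_pack = 59.454 * 23.514 = 1398 Wh
Step 4: m_pack = 18 * 6 * 0.0518 * 1.258 = 7.0378 kg
Step 5: ED = E_pack / m_pack = 1398 / 7.0378 = 198.6 Wh/kg

198.6 Wh/kg


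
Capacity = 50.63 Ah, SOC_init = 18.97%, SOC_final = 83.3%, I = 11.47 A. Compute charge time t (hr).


Step 1: dSOC = 83.3% - 18.97% = 64.33%
Step 2: delta_Ah = 50.63 * 64.33 / 100 = 32.57 Ah
Step 3: t = 32.57 / 11.47 = 2.840 hr

2.840 hr


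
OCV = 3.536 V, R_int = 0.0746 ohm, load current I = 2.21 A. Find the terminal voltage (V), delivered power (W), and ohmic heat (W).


Step 1: V_terminal = OCV - I*R = 3.536 - 2.21 * 0.0746 = 3.3711 V
Step 2: P_out = V_terminal * I = 3.3711 * 2.21 = 7.450 W
Step 3: Q = I^2 * R = 2.21^2 * 0.0746 = 0.3644 W

V=3.3711 V, P=7.450 W, Q=0.3644 W


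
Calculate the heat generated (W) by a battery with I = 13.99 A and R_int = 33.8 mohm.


Convert: R = 33.8 mohm = 0.0338 ohm
Q = I^2 * R = 13.99^2 * 0.0338 = 6.615 W

6.615 W


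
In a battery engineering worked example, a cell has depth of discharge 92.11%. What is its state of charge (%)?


SOC = 100 - DOD = 100 - 92.11 = 7.89%

7.89%


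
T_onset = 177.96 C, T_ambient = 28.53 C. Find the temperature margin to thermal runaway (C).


Safety margin = 177.96 C - 28.53 C = 149.43 C

149.43 C


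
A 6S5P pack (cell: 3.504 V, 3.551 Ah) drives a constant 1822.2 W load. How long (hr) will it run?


Step 1: E_pack = Ns * V_cell * Np * C_cell = 6 * 3.504 * 5 * 3.551 = 373.28 Wh
Step 2: t = E_pack / P = 373.28 / 1822.2 = 0.2049 hr

0.2049 hr


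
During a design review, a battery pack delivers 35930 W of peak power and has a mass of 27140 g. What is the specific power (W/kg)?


Convert: m = 27140 g = 27.14 kg
SP = P / m = 35930 / 27.14 = 1324 W/kg

1324 W/kg


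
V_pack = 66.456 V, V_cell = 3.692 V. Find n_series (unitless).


n = V_pack / V_cell = 66.456 / 3.692 = 18

18


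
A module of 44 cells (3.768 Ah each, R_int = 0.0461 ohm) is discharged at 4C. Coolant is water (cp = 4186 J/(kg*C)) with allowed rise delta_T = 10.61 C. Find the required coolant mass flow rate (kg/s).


Step 1: I = 4 * 3.768 = 15.072 A
Step 2: Q_cell = I^2 * R = 15.072^2 * 0.0461 = 10.472 W
Step 3: Q_total = 44 * 10.472 = 460.77 W
Step 4: m_dot = Q_total / (cp * dT) = 460.77 / (4186 * 10.61) = 0.01037 kg/s

0.01037 kg/s


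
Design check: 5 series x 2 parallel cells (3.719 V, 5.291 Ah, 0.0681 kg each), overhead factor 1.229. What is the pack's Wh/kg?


Step 1: V_pack = 5 * 3.719 = 18.595 V
Step 2: C_pack = 2 * 5.291 = 10.582 Ah
Step 3: E_pack = V_pack * C_pack = 18.595 * 10.582 = 196.77 Wh
Step 4: m_pack = 5 * 2 * 0.0681 * 1.229 = 0.83695 kg
Step 5: ED = E_pack / m_pack = 196.77 / 0.83695 = 235.1 Wh/kg

235.1 Wh/kg


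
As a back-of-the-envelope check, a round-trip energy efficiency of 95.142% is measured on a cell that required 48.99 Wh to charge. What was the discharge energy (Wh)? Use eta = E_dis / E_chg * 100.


E_dis = eta/100 * E_chg = 95.142/100 * 48.99 = 46.61 Wh

46.61 Wh


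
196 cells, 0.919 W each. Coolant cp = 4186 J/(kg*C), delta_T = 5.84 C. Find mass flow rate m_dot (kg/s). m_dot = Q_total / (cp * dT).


Step 1: Total heat Q = 196 * 0.919 W = 180.12 W
Step 2: denom = cp * dT = 4186 * 5.84 = 24446
Step 3: m_dot = 180.12 / 24446 = 0.007368 kg/s

0.007368 kg/s


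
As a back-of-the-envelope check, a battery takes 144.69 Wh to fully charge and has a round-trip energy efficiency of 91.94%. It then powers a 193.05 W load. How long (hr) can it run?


Step 1: E_discharge = eta/100 * E_charge = 91.94/100 * 144.69 = 133.03 Wh
Step 2: t = E_discharge / P = 133.03 / 193.05 = 0.6891 hr

0.6891 hr


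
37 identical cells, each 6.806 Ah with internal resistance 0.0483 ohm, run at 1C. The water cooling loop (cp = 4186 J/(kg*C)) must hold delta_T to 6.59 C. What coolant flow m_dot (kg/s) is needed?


Step 1: I = 1 * 6.806 = 6.806 A
Step 2: Q_cell = I^2 * R = 6.806^2 * 0.0483 = 2.2373 W
Step 3: Q_total = 37 * 2.2373 = 82.78 W
Step 4: m_dot = Q_total / (cp * dT) = 82.78 / (4186 * 6.59) = 0.003001 kg/s

0.003001 kg/s


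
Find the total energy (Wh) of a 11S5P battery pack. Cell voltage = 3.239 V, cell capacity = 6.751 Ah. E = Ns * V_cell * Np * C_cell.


E = Ns * Vcell * Np * Ccell = 11 * 3.239 * 5 * 6.751 = 1203 Wh

1203 Wh


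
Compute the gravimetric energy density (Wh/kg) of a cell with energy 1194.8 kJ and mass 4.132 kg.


Convert: E = 1194.8 kJ = 331.89 Wh
ED = E / m = 331.89 / 4.132 = 80.32 Wh/kg

80.32 Wh/kg


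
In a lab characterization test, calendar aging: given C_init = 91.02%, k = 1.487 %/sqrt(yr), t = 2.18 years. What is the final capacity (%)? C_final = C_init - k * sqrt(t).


sqrt(t) = sqrt(2.18) = 1.4765
C_final = 91.02 - 1.487 * 1.4765 = 88.82%

88.82%


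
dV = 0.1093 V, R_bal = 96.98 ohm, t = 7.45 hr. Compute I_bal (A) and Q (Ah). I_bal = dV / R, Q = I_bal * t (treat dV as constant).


First, Ohm's law: I_bal = 0.1093 V / 96.98 ohm = 0.001127 A
Then Q = I * t = 0.001127 A * 7.45 hr = 0.008396 Ah

I=0.001127 A, Q=0.008396 Ah


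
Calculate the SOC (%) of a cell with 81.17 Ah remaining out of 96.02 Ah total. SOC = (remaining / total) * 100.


SOC% = 81.17 / 96.02 * 100 = 84.53%

84.53%


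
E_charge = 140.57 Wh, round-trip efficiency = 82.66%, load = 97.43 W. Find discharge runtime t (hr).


Step 1: E_discharge = eta/100 * E_charge = 82.66/100 * 140.57 = 116.2 Wh
Step 2: t = E_discharge / P = 116.2 / 97.43 = 1.193 hr

1.193 hr


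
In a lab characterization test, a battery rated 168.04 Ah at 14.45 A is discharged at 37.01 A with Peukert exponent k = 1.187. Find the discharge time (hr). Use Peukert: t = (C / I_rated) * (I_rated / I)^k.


Step 1: t_rated = C / I_rated = 168.04 / 14.45 = 11.629 hr
Step 2: ratio = 14.45 / 37.01 = 0.39044
Step 3: ratio^k = 0.39044^1.187 = 0.32747
Step 4: t = t_rated * ratio^k = 11.629 * 0.32747 = 3.808 hr

3.808 hr


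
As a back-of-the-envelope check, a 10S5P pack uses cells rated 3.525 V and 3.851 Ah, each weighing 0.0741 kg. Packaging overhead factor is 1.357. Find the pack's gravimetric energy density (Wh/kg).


Step 1: V_pack = 10 * 3.525 = 35.25 V
Step 2: C_pack = 5 * 3.851 = 19.255 Ah
Step 3: E_pack = V_pack * C_pack = 35.25 * 19.255 = 678.74 Wh
Step 4: m_pack = 10 * 5 * 0.0741 * 1.357 = 5.0277 kg
Step 5: ED = E_pack / m_pack = 678.74 / 5.0277 = 135.0 Wh/kg

135.0 Wh/kg


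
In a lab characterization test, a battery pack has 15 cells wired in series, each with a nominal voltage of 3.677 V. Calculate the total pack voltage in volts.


Series voltages add: 15 * 3.677 V = 55.155 V

55.155 V


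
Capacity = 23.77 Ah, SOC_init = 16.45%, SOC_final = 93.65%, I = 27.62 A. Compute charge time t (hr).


Step 1: dSOC = 93.65% - 16.45% = 77.2%
Step 2: delta_Ah = 23.77 * 77.2 / 100 = 18.35 Ah
Step 3: t = 18.35 / 27.62 = 0.6644 hr

0.6644 hr


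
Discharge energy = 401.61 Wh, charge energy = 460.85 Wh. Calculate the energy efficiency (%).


eta_e = E_dis / E_chg * 100 = 401.61 / 460.85 * 100 = 87.15%

87.15%


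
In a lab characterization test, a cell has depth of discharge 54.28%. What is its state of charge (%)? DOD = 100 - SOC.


SOC = 100 - DOD = 100 - 54.28 = 45.72%

45.72%


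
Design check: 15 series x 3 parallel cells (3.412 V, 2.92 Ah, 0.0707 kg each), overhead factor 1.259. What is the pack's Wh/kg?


Step 1: V_pack = 15 * 3.412 = 51.18 V
Step 2: C_pack = 3 * 2.92 = 8.76 Ah
Step 3: E_pack = V_pack * C_pack = 51.18 * 8.76 = 448.34 Wh
Step 4: m_pack = 15 * 3 * 0.0707 * 1.259 = 4.0055 kg
Step 5: ED = E_pack / m_pack = 448.34 / 4.0055 = 111.9 Wh/kg

111.9 Wh/kg


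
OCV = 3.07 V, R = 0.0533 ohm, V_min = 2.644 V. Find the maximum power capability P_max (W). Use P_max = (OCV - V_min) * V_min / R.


P_max = (OCV - V_min) * V_min / R = (3.07 - 2.644) * 2.644 / 0.0533 = 0.426 * 2.644 / 0.0533 = 21.13 W

21.13 W


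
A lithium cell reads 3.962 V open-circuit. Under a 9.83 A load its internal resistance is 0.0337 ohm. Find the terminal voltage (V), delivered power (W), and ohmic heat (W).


Step 1: V_terminal = OCV - I*R = 3.962 - 9.83 * 0.0337 = 3.6307 V
Step 2: P_out = V_terminal * I = 3.6307 * 9.83 = 35.69 W
Step 3: Q = I^2 * R = 9.83^2 * 0.0337 = 3.256 W

V=3.6307 V, P=35.69 W, Q=3.256 W


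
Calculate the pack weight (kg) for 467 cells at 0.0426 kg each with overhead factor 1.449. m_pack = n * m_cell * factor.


m_pack = n * m_cell * overhead = 467 * 0.0426 * 1.449 = 28.83 kg

28.83 kg


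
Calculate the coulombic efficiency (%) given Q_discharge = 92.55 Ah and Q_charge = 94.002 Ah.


Coulombic efficiency = 92.55/94.002 * 100% = 98.46%

98.46%


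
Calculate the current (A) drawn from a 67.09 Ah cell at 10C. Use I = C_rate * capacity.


At 10C: I = 10 * 67.09 Ah = 670.9 A

670.9 A


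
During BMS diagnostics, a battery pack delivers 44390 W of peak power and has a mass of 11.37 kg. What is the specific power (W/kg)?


Specific power = 44390 W / 11.37 kg = 3904 W/kg

3904 W/kg


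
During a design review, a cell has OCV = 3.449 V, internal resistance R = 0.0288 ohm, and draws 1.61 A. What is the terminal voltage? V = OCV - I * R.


V = OCV - I*R = 3.449 - 1.61 * 0.0288 = 3.403 V

3.403 V


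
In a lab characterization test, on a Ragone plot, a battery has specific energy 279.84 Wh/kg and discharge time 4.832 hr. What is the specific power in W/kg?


P_specific = E / t = 279.84 / 4.832 = 57.91 W/kg

57.91 W/kg


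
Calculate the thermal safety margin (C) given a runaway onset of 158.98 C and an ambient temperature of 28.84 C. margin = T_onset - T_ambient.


Safety margin = 158.98 C - 28.84 C = 130.14 C

130.14 C


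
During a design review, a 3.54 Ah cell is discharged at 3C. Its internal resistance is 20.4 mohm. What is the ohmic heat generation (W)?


Convert: R = 20.4 mohm = 0.0204 ohm
Step 1: I = C_rate * capacity = 3 * 3.54 = 10.62 A
Step 2: Q = I^2 * R = 10.62^2 * 0.0204 = 112.78 * 0.0204 = 2.301 W

2.301 W


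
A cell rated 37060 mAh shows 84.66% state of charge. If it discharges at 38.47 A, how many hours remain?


Convert: C_total = 37060 mAh = 37.06 Ah
Step 1: remaining = SOC/100 * C_total = 84.66/100 * 37.06 = 31.375 Ah
Step 2: t = remaining / I = 31.375 / 38.47 = 0.8156 hr

0.8156 hr


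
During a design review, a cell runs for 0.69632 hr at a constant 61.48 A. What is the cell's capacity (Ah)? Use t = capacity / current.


C = I * t = 61.48 * 0.69632 = 42.81 Ah

42.81 Ah


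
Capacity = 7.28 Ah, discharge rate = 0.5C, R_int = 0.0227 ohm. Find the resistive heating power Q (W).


Step 1: I = C_rate * capacity = 0.5 * 7.28 = 3.64 A
Step 2: Q = I^2 * R = 3.64^2 * 0.0227 = 13.25 * 0.0227 = 0.3008 W

0.3008 W


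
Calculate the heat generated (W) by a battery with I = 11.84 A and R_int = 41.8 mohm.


Convert: R = 41.8 mohm = 0.0418 ohm
I^2 = 140.19
Q = 140.19 * 0.0418 = 5.860 W

5.860 W


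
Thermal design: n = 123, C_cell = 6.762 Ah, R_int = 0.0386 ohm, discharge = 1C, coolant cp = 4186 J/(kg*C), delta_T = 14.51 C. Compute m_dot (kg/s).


Step 1: I = 1 * 6.762 = 6.762 A
Step 2: Q_cell = I^2 * R = 6.762^2 * 0.0386 = 1.765 W
Step 3: Q_total = 123 * 1.765 = 217.1 W
Step 4: m_dot = Q_total / (cp * dT) = 217.1 / (4186 * 14.51) = 0.003574 kg/s

0.003574 kg/s


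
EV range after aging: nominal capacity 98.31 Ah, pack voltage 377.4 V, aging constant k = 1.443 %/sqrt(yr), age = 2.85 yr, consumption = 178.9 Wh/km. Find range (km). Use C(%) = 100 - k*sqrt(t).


Step 1: capacity retention = 100 - 1.443 * sqrt(2.85) = 100 - 1.443 * 1.6882 = 97.564%
Step 2: C_now = 98.31 * 97.564/100 = 95.915 Ah
Step 3: E_pack = V * C_now = 377.4 * 95.915 = 36198 Wh
Step 4: range = E_pack / consumption = 36198 / 178.9 = 202.3 km

202.3 km


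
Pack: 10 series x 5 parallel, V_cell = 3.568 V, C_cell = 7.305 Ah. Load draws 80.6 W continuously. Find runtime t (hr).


Step 1: E_pack = Ns * V_cell * Np * C_cell = 10 * 3.568 * 5 * 7.305 = 1303.2 Wh
Step 2: t = E_pack / P = 1303.2 / 80.6 = 16.17 hr

16.17 hr


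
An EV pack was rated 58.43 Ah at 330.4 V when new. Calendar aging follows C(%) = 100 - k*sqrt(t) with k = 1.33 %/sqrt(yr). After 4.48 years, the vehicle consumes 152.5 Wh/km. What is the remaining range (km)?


Step 1: capacity retention = 100 - 1.33 * sqrt(4.48) = 100 - 1.33 * 2.1166 = 97.185%
Step 2: C_now = 58.43 * 97.185/100 = 56.785 Ah
Step 3: E_pack = V * C_now = 330.4 * 56.785 = 18762 Wh
Step 4: range = E_pack / consumption = 18762 / 152.5 = 123.0 km

123.0 km


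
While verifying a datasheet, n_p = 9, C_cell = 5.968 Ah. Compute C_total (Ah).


C_total = 9 * 5.968 = 53.712 Ah

53.712 Ah


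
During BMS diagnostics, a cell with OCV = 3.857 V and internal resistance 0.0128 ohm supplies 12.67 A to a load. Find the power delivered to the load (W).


Step 1: V_terminal = OCV - I*R = 3.857 - 12.67 * 0.0128 = 3.6948 V
Step 2: P_out = V_terminal * I = 3.6948 * 12.67 = 46.81 W

46.81 W


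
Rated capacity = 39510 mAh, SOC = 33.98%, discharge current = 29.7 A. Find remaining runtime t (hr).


Convert: C_total = 39510 mAh = 39.51 Ah
Step 1: remaining = SOC/100 * C_total = 33.98/100 * 39.51 = 13.425 Ah
Step 2: t = remaining / I = 13.425 / 29.7 = 0.4520 hr

0.4520 hr


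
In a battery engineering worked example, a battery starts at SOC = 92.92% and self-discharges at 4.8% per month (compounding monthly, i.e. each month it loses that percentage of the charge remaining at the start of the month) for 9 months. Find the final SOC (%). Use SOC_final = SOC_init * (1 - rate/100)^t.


decay = (1 - 4.8/100)^9 = 0.64229
SOC_final = 92.92 * 0.64229 = 59.68%

59.68%


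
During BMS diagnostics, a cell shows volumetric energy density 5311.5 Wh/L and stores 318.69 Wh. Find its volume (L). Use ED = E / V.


V = E / ED = 318.69 / 5311.5 = 0.06000 L

0.06000 L


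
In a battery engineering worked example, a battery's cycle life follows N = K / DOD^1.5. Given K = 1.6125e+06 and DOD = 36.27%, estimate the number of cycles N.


Step 1: DOD^1.5 = 36.27^1.5 = 218.43
Step 2: N = 1.6125e+06 / 218.43 = 7382 cycles

7382 cycles


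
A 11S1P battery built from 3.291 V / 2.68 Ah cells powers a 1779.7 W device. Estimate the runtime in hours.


Step 1: E_pack = Ns * V_cell * Np * C_cell = 11 * 3.291 * 1 * 2.68 = 97.019 Wh
Step 2: t = E_pack / P = 97.019 / 1779.7 = 0.05451 hr

0.05451 hr


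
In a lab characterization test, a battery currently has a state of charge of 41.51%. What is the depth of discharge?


Complement of SOC: DOD = 100% - 41.51% = 58.49%

58.49%


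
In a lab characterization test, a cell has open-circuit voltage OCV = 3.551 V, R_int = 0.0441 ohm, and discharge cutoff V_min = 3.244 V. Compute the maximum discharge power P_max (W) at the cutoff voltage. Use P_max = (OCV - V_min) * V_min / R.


dV = OCV - V_min = 0.307 V (so I_max = dV / R)
P_max = dV * V_min / R = 0.307 * 3.244 / 0.0441 = 22.58 W

22.58 W


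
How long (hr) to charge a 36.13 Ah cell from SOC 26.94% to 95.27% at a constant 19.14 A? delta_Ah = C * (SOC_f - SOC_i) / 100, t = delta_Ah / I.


delta_Ah = 36.13 * (95.27 - 26.94) / 100 = 24.688 Ah
t = delta_Ah / I = 24.688 / 19.14 = 1.290 hr

1.290 hr


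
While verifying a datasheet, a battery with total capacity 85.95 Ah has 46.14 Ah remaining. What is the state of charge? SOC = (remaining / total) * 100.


SOC% = 46.14 / 85.95 * 100 = 53.68%

53.68%


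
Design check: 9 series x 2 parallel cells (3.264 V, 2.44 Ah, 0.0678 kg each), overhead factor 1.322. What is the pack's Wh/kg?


Step 1: V_pack = 9 * 3.264 = 29.376 V
Step 2: C_pack = 2 * 2.44 = 4.88 Ah
Step 3: E_pack = V_pack * C_pack = 29.376 * 4.88 = 143.35 Wh
Step 4: m_pack = 9 * 2 * 0.0678 * 1.322 = 1.6134 kg
Step 5: ED = E_pack / m_pack = 143.35 / 1.6134 = 88.85 Wh/kg

88.85 Wh/kg


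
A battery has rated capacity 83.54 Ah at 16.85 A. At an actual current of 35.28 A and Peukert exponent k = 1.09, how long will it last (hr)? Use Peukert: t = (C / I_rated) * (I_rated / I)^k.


t_rated = C / I_rated = 83.54 / 16.85 = 4.9579 hr
(I_rated/I)^k = (0.47761)^1.09 = 0.44688
t = t_rated * (I_rated/I)^k = 4.9579 * 0.44688 = 2.216 hr

2.216 hr


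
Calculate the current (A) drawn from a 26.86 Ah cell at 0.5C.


I = C_rate * capacity = 0.5 * 26.86 = 13.43 A

13.43 A


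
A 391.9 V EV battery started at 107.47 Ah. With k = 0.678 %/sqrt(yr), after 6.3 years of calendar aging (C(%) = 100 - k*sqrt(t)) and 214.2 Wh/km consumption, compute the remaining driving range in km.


Step 1: capacity retention = 100 - 0.678 * sqrt(6.3) = 100 - 0.678 * 2.51 = 98.298%
Step 2: C_now = 107.47 * 98.298/100 = 105.64 Ah
Step 3: E_pack = V * C_now = 391.9 * 105.64 = 41400 Wh
Step 4: range = E_pack / consumption = 41400 / 214.2 = 193.3 km

193.3 km


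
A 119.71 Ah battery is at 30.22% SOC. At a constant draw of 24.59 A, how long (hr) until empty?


Step 1: remaining = SOC/100 * C_total = 30.22/100 * 119.71 = 36.176 Ah
Step 2: t = remaining / I = 36.176 / 24.59 = 1.471 hr

1.471 hr


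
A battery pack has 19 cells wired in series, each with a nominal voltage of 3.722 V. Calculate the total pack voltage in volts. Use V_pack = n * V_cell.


Series voltages add: 19 * 3.722 V = 70.718 V

70.718 V


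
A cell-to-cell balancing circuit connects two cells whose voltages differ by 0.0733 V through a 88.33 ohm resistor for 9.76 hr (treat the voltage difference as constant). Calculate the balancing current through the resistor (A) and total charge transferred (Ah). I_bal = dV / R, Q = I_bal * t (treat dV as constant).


I_bal = dV / R = 0.0733 / 88.33 = 8.2984e-04 A
Q = I_bal * t = 8.2984e-04 * 9.76 = 0.008099 Ah

I=8.2984e-04 A, Q=0.008099 Ah


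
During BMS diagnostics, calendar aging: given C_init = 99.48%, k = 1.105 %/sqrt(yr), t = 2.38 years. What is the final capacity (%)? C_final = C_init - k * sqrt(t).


sqrt(t) = sqrt(2.38) = 1.5427
C_final = 99.48 - 1.105 * 1.5427 = 97.78%

97.78%
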